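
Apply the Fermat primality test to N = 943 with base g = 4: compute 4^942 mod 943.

4^1 ≡ 4 (mod 943)
4^2 ≡ 4^2 = 16 ≡ 16 (mod 943)
4^4 ≡ 16^2 = 256 ≡ 256 (mod 943)
4^8 ≡ 256^2 = 65536 ≡ 469 (mod 943)
4^16 ≡ 469^2 = 219961 ≡ 242 (mod 943)
4^32 ≡ 242^2 = 58564 ≡ 98 (mod 943)
4^64 ≡ 98^2 = 9604 ≡ 174 (mod 943)
4^128 ≡ 174^2 = 30276 ≡ 100 (mod 943)
4^256 ≡ 100^2 = 10000 ≡ 570 (mod 943)
4^512 ≡ 570^2 = 324900 ≡ 508 (mod 943)
942 = 512 + 256 + 128 + 32 + 8 + 4 + 2 in binary powers of 2.
So 4^942 ≡ 508 · 570 · 100 · 98 · 469 · 256 · 16 ≡ 836 (mod 943).
Since 836 ≠ 1, base 4 is a Fermat witness: 943 is composite.

836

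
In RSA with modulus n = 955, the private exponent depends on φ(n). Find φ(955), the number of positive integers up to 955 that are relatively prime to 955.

Factor: 955 = 5 · 191.
φ(955) = (5−1) · (191−1) = 4 · 190 = 760.

760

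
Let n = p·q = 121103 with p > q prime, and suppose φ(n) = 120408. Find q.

φ(n) = (p−1)(q−1) = n − (p+q) + 1, so p + q = 121103 − 120408 + 1 = 696.
p and q are the roots of t² − 696t + 121103 = 0.
Discriminant: 696² − 4·121103 = 484416 − 484412 = 4; √4 = 2.
q = (696 − 2)/2 = 347, p = (696 + 2)/2 = 349.
Check: 347 · 349 = 121103.

347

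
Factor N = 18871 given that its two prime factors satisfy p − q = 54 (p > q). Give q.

Since p = q + 54, we have 18871 = q(q + 54), so q² + 54q − 18871 = 0.
Discriminant: 54² + 4·18871 = 2916 + 75484 = 78400; √78400 = 280.
q = (−54 + 280)/2 = 113, and p = q + 54 = 167.
Check: 113 · 167 = 18871.

113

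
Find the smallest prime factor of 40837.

40837 is odd.
Digit sum 22, not divisible by 3.
Ends in 7: not divisible by 5.
7: 40837 = 7·5833 + 6
11: 40837 = 11·3712 + 5
13: 40837 = 13·3141 + 4
17: 40837 = 17·2402 + 3
19: 40837 = 19·2149 + 6
23: 40837 = 23·1775 + 12
29: 40837 = 29·1408 + 5
31: 40837 = 31·1317 + 10
37: 40837 = 37·1103 + 26
41: 40837 = 41·996 + 1
43: 40837 = 43·949 + 30
47: 40837 = 47·868 + 41
53: 40837 = 53·770 + 27
59: 40837 = 59·692 + 9
61: 40837 = 61·669 + 28
67: 40837 = 67·609 + 34
71: 40837 = 71·575 + 12
73: 40837 = 73·559 + 30
79: 40837 = 79·516 + 73
83: 40837 = 83·492 + 1
89: 40837 = 89·458 + 75
97: 40837 = 97·421

97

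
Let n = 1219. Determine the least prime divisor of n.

1219 is odd.
Digit sum 13, not divisible by 3.
Ends in 9: not divisible by 5.
7: 1219 = 7·174 + 1
11: 1219 = 11·110 + 9
13: 1219 = 13·93 + 10
17: 1219 = 17·71 + 12
19: 1219 = 19·64 + 3
23: 1219 = 23·53

23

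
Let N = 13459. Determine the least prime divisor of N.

43

13459 is odd.
Digit sum 22, not divisible by 3.
Ends in 9: not divisible by 5.
7: 13459 = 7·1922 + 5
11: 13459 = 11·1223 + 6
13: 13459 = 13·1035 + 4
17: 13459 = 17·791 + 12
19: 13459 = 19·708 + 7
23: 13459 = 23·585 + 4
29: 13459 = 29·464 + 3
31: 13459 = 31·434 + 5
37: 13459 = 37·363 + 28
41: 13459 = 41·328 + 11
43: 13459 = 43·313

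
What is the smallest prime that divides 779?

779 is odd.
Digit sum 23, not divisible by 3.
Ends in 9: not divisible by 5.
7: 779 = 7·111 + 2
11: 779 = 11·70 + 9
13: 779 = 13·59 + 12
17: 779 = 17·45 + 14
19: 779 = 19·41

19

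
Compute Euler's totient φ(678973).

Factor: 678973 = 71 · 73 · 131.
φ(678973) = (71−1) · (73−1) · (131−1) = 70 · 72 · 130 = 655200.

655200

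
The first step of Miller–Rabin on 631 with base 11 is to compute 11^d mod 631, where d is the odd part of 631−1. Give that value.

630

631 − 1 = 630 = 2^1 · 315, so d = 315.
11^1 ≡ 11 (mod 631)
11^2 ≡ 11^2 = 121 ≡ 121 (mod 631)
11^4 ≡ 121^2 = 14641 ≡ 128 (mod 631)
11^8 ≡ 128^2 = 16384 ≡ 609 (mod 631)
11^16 ≡ 609^2 = 370881 ≡ 484 (mod 631)
11^32 ≡ 484^2 = 234256 ≡ 155 (mod 631)
11^64 ≡ 155^2 = 24025 ≡ 47 (mod 631)
11^128 ≡ 47^2 = 2209 ≡ 316 (mod 631)
11^256 ≡ 316^2 = 99856 ≡ 158 (mod 631)
315 = 256 + 32 + 16 + 8 + 2 + 1 in binary powers of 2.
So 11^315 ≡ 158 · 155 · 484 · 609 · 121 · 11 ≡ 630 (mod 631).
Since 11^d ≡ 630 (mod 631), base 11 does not prove 631 composite.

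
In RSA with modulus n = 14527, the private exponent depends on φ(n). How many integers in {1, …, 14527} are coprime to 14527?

Factor: 14527 = 73 · 199.
φ(14527) = (73−1) · (199−1) = 72 · 198 = 14256.

14256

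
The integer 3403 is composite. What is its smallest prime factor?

3403 is odd.
Digit sum 10, not divisible by 3.
Ends in 3: not divisible by 5.
7: 3403 = 7·486 + 1
11: 3403 = 11·309 + 4
13: 3403 = 13·261 + 10
17: 3403 = 17·200 + 3
19: 3403 = 19·179 + 2
23: 3403 = 23·147 + 22
29: 3403 = 29·117 + 10
31: 3403 = 31·109 + 24
37: 3403 = 37·91 + 36
41: 3403 = 41·83

41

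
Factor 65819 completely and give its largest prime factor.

65819 = 13 · 5063
5063 = 61 · 83
83 is prime.
So 65819 = 13 · 61 · 83; the largest prime factor is 83.

83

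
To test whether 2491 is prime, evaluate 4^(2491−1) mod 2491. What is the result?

4^1 ≡ 4 (mod 2491)
4^2 ≡ 4^2 = 16 ≡ 16 (mod 2491)
4^4 ≡ 16^2 = 256 ≡ 256 (mod 2491)
4^8 ≡ 256^2 = 65536 ≡ 770 (mod 2491)
4^16 ≡ 770^2 = 592900 ≡ 42 (mod 2491)
4^32 ≡ 42^2 = 1764 ≡ 1764 (mod 2491)
4^64 ≡ 1764^2 = 3111696 ≡ 437 (mod 2491)
4^128 ≡ 437^2 = 190969 ≡ 1653 (mod 2491)
4^256 ≡ 1653^2 = 2732409 ≡ 2273 (mod 2491)
4^512 ≡ 2273^2 = 5166529 ≡ 195 (mod 2491)
4^1024 ≡ 195^2 = 38025 ≡ 660 (mod 2491)
4^2048 ≡ 660^2 = 435600 ≡ 2166 (mod 2491)
2490 = 2048 + 256 + 128 + 32 + 16 + 8 + 2 in binary powers of 2.
So 4^2490 ≡ 2166 · 2273 · 1653 · 1764 · 42 · 770 · 16 ≡ 947 (mod 2491).
Since 947 ≠ 1, base 4 is a Fermat witness: 2491 is composite.

947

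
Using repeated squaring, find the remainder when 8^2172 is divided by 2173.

8^1 ≡ 8 (mod 2173)
8^2 ≡ 8^2 = 64 ≡ 64 (mod 2173)
8^4 ≡ 64^2 = 4096 ≡ 1923 (mod 2173)
8^8 ≡ 1923^2 = 3697929 ≡ 1656 (mod 2173)
8^16 ≡ 1656^2 = 2742336 ≡ 10 (mod 2173)
8^32 ≡ 10^2 = 100 ≡ 100 (mod 2173)
8^64 ≡ 100^2 = 10000 ≡ 1308 (mod 2173)
8^128 ≡ 1308^2 = 1710864 ≡ 713 (mod 2173)
8^256 ≡ 713^2 = 508369 ≡ 2060 (mod 2173)
8^512 ≡ 2060^2 = 4243600 ≡ 1904 (mod 2173)
8^1024 ≡ 1904^2 = 3625216 ≡ 652 (mod 2173)
8^2048 ≡ 652^2 = 425104 ≡ 1369 (mod 2173)
2172 = 2048 + 64 + 32 + 16 + 8 + 4 in binary powers of 2.
So 8^2172 ≡ 1369 · 1308 · 100 · 10 · 1656 · 1923 ≡ 346 (mod 2173).
Since 346 ≠ 1, base 8 is a Fermat witness: 2173 is composite.

346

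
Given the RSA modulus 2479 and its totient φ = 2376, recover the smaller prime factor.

37

φ(n) = (p−1)(q−1) = n − (p+q) + 1, so p + q = 2479 − 2376 + 1 = 104.
p and q are the roots of t² − 104t + 2479 = 0.
Discriminant: 104² − 4·2479 = 10816 − 9916 = 900; √900 = 30.
q = (104 − 30)/2 = 37, p = (104 + 30)/2 = 67.
Check: 37 · 67 = 2479.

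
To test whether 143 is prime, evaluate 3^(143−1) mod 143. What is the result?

42

3^1 ≡ 3 (mod 143)
3^2 ≡ 3^2 = 9 ≡ 9 (mod 143)
3^4 ≡ 9^2 = 81 ≡ 81 (mod 143)
3^8 ≡ 81^2 = 6561 ≡ 126 (mod 143)
3^16 ≡ 126^2 = 15876 ≡ 3 (mod 143)
3^32 ≡ 3^2 = 9 ≡ 9 (mod 143)
3^64 ≡ 9^2 = 81 ≡ 81 (mod 143)
3^128 ≡ 81^2 = 6561 ≡ 126 (mod 143)
142 = 128 + 8 + 4 + 2 in binary powers of 2.
So 3^142 ≡ 126 · 126 · 81 · 9 ≡ 42 (mod 143).
Since 42 ≠ 1, base 3 is a Fermat witness: 143 is composite.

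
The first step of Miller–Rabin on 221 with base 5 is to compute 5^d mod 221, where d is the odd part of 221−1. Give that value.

221 − 1 = 220 = 2^2 · 55, so d = 55.
5^1 ≡ 5 (mod 221)
5^2 ≡ 5^2 = 25 ≡ 25 (mod 221)
5^4 ≡ 25^2 = 625 ≡ 183 (mod 221)
5^8 ≡ 183^2 = 33489 ≡ 118 (mod 221)
5^16 ≡ 118^2 = 13924 ≡ 1 (mod 221)
5^32 ≡ 1^2 = 1 ≡ 1 (mod 221)
55 = 32 + 16 + 4 + 2 + 1 in binary powers of 2.
So 5^55 ≡ 1 · 1 · 183 · 25 · 5 ≡ 112 (mod 221).
Squaring chain: 112 → 168; never reaches −1, so base 5 is a Miller–Rabin witness that 221 is composite.

112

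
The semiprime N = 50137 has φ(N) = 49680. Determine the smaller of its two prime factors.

φ(n) = (p−1)(q−1) = n − (p+q) + 1, so p + q = 50137 − 49680 + 1 = 458.
p and q are the roots of t² − 458t + 50137 = 0.
Discriminant: 458² − 4·50137 = 209764 − 200548 = 9216; √9216 = 96.
q = (458 − 96)/2 = 181, p = (458 + 96)/2 = 277.
Check: 181 · 277 = 50137.

181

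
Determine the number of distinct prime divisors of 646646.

646646 = 2 · 323323
323323 = 7 · 46189
46189 = 11 · 4199
4199 = 13 · 323
323 = 17 · 19
646646 = 2 · 7 · 11 · 13 · 17 · 19, which has 6 distinct prime factors.

6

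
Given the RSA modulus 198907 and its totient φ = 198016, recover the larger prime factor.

φ(n) = (p−1)(q−1) = n − (p+q) + 1, so p + q = 198907 − 198016 + 1 = 892.
p and q are the roots of t² − 892t + 198907 = 0.
Discriminant: 892² − 4·198907 = 795664 − 795628 = 36; √36 = 6.
q = (892 − 6)/2 = 443, p = (892 + 6)/2 = 449.
Check: 443 · 449 = 198907.

449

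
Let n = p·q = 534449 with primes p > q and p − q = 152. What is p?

811

Since p = q + 152, we have 534449 = q(q + 152), so q² + 152q − 534449 = 0.
Discriminant: 152² + 4·534449 = 23104 + 2137796 = 2160900; √2160900 = 1470.
q = (−152 + 1470)/2 = 659, and p = q + 152 = 811.
Check: 659 · 811 = 534449.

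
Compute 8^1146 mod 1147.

628

8^1 ≡ 8 (mod 1147)
8^2 ≡ 8^2 = 64 ≡ 64 (mod 1147)
8^4 ≡ 64^2 = 4096 ≡ 655 (mod 1147)
8^8 ≡ 655^2 = 429025 ≡ 47 (mod 1147)
8^16 ≡ 47^2 = 2209 ≡ 1062 (mod 1147)
8^32 ≡ 1062^2 = 1127844 ≡ 343 (mod 1147)
8^64 ≡ 343^2 = 117649 ≡ 655 (mod 1147)
8^128 ≡ 655^2 = 429025 ≡ 47 (mod 1147)
8^256 ≡ 47^2 = 2209 ≡ 1062 (mod 1147)
8^512 ≡ 1062^2 = 1127844 ≡ 343 (mod 1147)
8^1024 ≡ 343^2 = 117649 ≡ 655 (mod 1147)
1146 = 1024 + 64 + 32 + 16 + 8 + 2 in binary powers of 2.
So 8^1146 ≡ 655 · 655 · 343 · 1062 · 47 · 64 ≡ 628 (mod 1147).
Since 628 ≠ 1, base 8 is a Fermat witness: 1147 is composite.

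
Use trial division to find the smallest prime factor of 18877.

18877 is odd.
Digit sum 31, not divisible by 3.
Ends in 7: not divisible by 5.
7: 18877 = 7·2696 + 5
11: 18877 = 11·1716 + 1
13: 18877 = 13·1452 + 1
17: 18877 = 17·1110 + 7
19: 18877 = 19·993 + 10
23: 18877 = 23·820 + 17
29: 18877 = 29·650 + 27
31: 18877 = 31·608 + 29
37: 18877 = 37·510 + 7
41: 18877 = 41·460 + 17
43: 18877 = 43·439

43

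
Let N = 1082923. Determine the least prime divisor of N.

31

1082923 is odd.
Digit sum 25, not divisible by 3.
Ends in 3: not divisible by 5.
7: 1082923 = 7·154703 + 2
11: 1082923 = 11·98447 + 6
13: 1082923 = 13·83301 + 10
17: 1082923 = 17·63701 + 6
19: 1082923 = 19·56995 + 18
23: 1082923 = 23·47083 + 14
29: 1082923 = 29·37342 + 5
31: 1082923 = 31·34933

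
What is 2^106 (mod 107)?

1

2^1 ≡ 2 (mod 107)
2^2 ≡ 2^2 = 4 ≡ 4 (mod 107)
2^4 ≡ 4^2 = 16 ≡ 16 (mod 107)
2^8 ≡ 16^2 = 256 ≡ 42 (mod 107)
2^16 ≡ 42^2 = 1764 ≡ 52 (mod 107)
2^32 ≡ 52^2 = 2704 ≡ 29 (mod 107)
2^64 ≡ 29^2 = 841 ≡ 92 (mod 107)
106 = 64 + 32 + 8 + 2 in binary powers of 2.
So 2^106 ≡ 92 · 29 · 42 · 4 ≡ 1 (mod 107).
Since the result is 1, base 2 gives no evidence that 107 is composite.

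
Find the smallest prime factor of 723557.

723557 is odd.
Digit sum 29, not divisible by 3.
Ends in 7: not divisible by 5.
7: 723557 = 7·103365 + 2
11: 723557 = 11·65777 + 10
13: 723557 = 13·55658 + 3
17: 723557 = 17·42562 + 3
19: 723557 = 19·38081 + 18
23: 723557 = 23·31459

23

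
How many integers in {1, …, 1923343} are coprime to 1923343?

1876800

Factor: 1923343 = 101 · 137 · 139.
φ(1923343) = (101−1) · (137−1) · (139−1) = 100 · 136 · 138 = 1876800.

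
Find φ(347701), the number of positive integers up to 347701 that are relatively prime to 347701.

Factor: 347701 = 17 · 113 · 181.
φ(347701) = (17−1) · (113−1) · (181−1) = 16 · 112 · 180 = 322560.

322560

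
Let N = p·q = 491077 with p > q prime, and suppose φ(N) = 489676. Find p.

φ(n) = (p−1)(q−1) = n − (p+q) + 1, so p + q = 491077 − 489676 + 1 = 1402.
p and q are the roots of t² − 1402t + 491077 = 0.
Discriminant: 1402² − 4·491077 = 1965604 − 1964308 = 1296; √1296 = 36.
q = (1402 − 36)/2 = 683, p = (1402 + 36)/2 = 719.
Check: 683 · 719 = 491077.

719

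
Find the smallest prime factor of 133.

133 is odd.
Digit sum 7, not divisible by 3.
Ends in 3: not divisible by 5.
7: 133 = 7·19

7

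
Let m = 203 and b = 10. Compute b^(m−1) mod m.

10^1 ≡ 10 (mod 203)
10^2 ≡ 10^2 = 100 ≡ 100 (mod 203)
10^4 ≡ 100^2 = 10000 ≡ 53 (mod 203)
10^8 ≡ 53^2 = 2809 ≡ 170 (mod 203)
10^16 ≡ 170^2 = 28900 ≡ 74 (mod 203)
10^32 ≡ 74^2 = 5476 ≡ 198 (mod 203)
10^64 ≡ 198^2 = 39204 ≡ 25 (mod 203)
10^128 ≡ 25^2 = 625 ≡ 16 (mod 203)
202 = 128 + 64 + 8 + 2 in binary powers of 2.
So 10^202 ≡ 16 · 25 · 170 · 100 ≡ 109 (mod 203).
Since 109 ≠ 1, base 10 is a Fermat witness: 203 is composite.

109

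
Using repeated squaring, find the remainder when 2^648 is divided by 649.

2^1 ≡ 2 (mod 649)
2^2 ≡ 2^2 = 4 ≡ 4 (mod 649)
2^4 ≡ 4^2 = 16 ≡ 16 (mod 649)
2^8 ≡ 16^2 = 256 ≡ 256 (mod 649)
2^16 ≡ 256^2 = 65536 ≡ 636 (mod 649)
2^32 ≡ 636^2 = 404496 ≡ 169 (mod 649)
2^64 ≡ 169^2 = 28561 ≡ 5 (mod 649)
2^128 ≡ 5^2 = 25 ≡ 25 (mod 649)
2^256 ≡ 25^2 = 625 ≡ 625 (mod 649)
2^512 ≡ 625^2 = 390625 ≡ 576 (mod 649)
648 = 512 + 128 + 8 in binary powers of 2.
So 2^648 ≡ 576 · 25 · 256 ≡ 80 (mod 649).
Since 80 ≠ 1, base 2 is a Fermat witness: 649 is composite.

80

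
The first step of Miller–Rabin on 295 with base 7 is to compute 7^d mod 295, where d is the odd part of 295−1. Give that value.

295 − 1 = 294 = 2^1 · 147, so d = 147.
7^1 ≡ 7 (mod 295)
7^2 ≡ 7^2 = 49 ≡ 49 (mod 295)
7^4 ≡ 49^2 = 2401 ≡ 41 (mod 295)
7^8 ≡ 41^2 = 1681 ≡ 206 (mod 295)
7^16 ≡ 206^2 = 42436 ≡ 251 (mod 295)
7^32 ≡ 251^2 = 63001 ≡ 166 (mod 295)
7^64 ≡ 166^2 = 27556 ≡ 121 (mod 295)
7^128 ≡ 121^2 = 14641 ≡ 186 (mod 295)
147 = 128 + 16 + 2 + 1 in binary powers of 2.
So 7^147 ≡ 186 · 251 · 49 · 7 ≡ 108 (mod 295).
Squaring chain: 108; never reaches −1, so base 7 is a Miller–Rabin witness that 295 is composite.

108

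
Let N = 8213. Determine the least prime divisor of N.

43

8213 is odd.
Digit sum 14, not divisible by 3.
Ends in 3: not divisible by 5.
7: 8213 = 7·1173 + 2
11: 8213 = 11·746 + 7
13: 8213 = 13·631 + 10
17: 8213 = 17·483 + 2
19: 8213 = 19·432 + 5
23: 8213 = 23·357 + 2
29: 8213 = 29·283 + 6
31: 8213 = 31·264 + 29
37: 8213 = 37·221 + 36
41: 8213 = 41·200 + 13
43: 8213 = 43·191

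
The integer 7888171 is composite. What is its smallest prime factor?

7888171 is odd.
Digit sum 40, not divisible by 3.
Ends in 1: not divisible by 5.
7: 7888171 = 7·1126881 + 4
11: 7888171 = 11·717106 + 5
13: 7888171 = 13·606782 + 5
17: 7888171 = 17·464010 + 1
19: 7888171 = 19·415166 + 17
23: 7888171 = 23·342963 + 22
29: 7888171 = 29·272005 + 26
31: 7888171 = 31·254457 + 4
37: 7888171 = 37·213193 + 30
41: 7888171 = 41·192394 + 17
43: 7888171 = 43·183445 + 36
47: 7888171 = 47·167833 + 20
53: 7888171 = 53·148833 + 22
59: 7888171 = 59·133697 + 48
61: 7888171 = 61·129314 + 17
67: 7888171 = 67·117733 + 60
71: 7888171 = 71·111101

71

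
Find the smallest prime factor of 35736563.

35736563 is odd.
Digit sum 38, not divisible by 3.
Ends in 3: not divisible by 5.
7: 35736563 = 7·5105223 + 2
11: 35736563 = 11·3248778 + 5
13: 35736563 = 13·2748966 + 5
17: 35736563 = 17·2102150 + 13
19: 35736563 = 19·1880871 + 14
23: 35736563 = 23·1553763 + 14
29: 35736563 = 29·1232295 + 8
31: 35736563 = 31·1152792 + 11
37: 35736563 = 37·965853 + 2
41: 35736563 = 41·871623 + 20
43: 35736563 = 43·831082 + 37
47: 35736563 = 47·760352 + 19
53: 35736563 = 53·674274 + 41
59: 35736563 = 59·605704 + 27
61: 35736563 = 61·585845 + 18
67: 35736563 = 67·533381 + 36
71: 35736563 = 71·503331 + 62
73: 35736563 = 73·489541 + 70
79: 35736563 = 79·452361 + 44
83: 35736563 = 83·430561

83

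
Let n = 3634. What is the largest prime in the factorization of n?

79

3634 = 2 · 1817
1817 = 23 · 79
79 is prime.
So 3634 = 2 · 23 · 79; the largest prime factor is 79.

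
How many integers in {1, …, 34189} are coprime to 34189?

33820

Factor: 34189 = 179 · 191.
φ(34189) = (179−1) · (191−1) = 178 · 190 = 33820.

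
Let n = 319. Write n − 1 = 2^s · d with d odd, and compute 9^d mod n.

5

319 − 1 = 318 = 2^1 · 159, so d = 159.
9^1 ≡ 9 (mod 319)
9^2 ≡ 9^2 = 81 ≡ 81 (mod 319)
9^4 ≡ 81^2 = 6561 ≡ 181 (mod 319)
9^8 ≡ 181^2 = 32761 ≡ 223 (mod 319)
9^16 ≡ 223^2 = 49729 ≡ 284 (mod 319)
9^32 ≡ 284^2 = 80656 ≡ 268 (mod 319)
9^64 ≡ 268^2 = 71824 ≡ 49 (mod 319)
9^128 ≡ 49^2 = 2401 ≡ 168 (mod 319)
159 = 128 + 16 + 8 + 4 + 2 + 1 in binary powers of 2.
So 9^159 ≡ 168 · 284 · 223 · 181 · 81 · 9 ≡ 5 (mod 319).
Squaring chain: 5; never reaches −1, so base 9 is a Miller–Rabin witness that 319 is composite.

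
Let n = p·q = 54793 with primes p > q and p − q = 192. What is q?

157

Since p = q + 192, we have 54793 = q(q + 192), so q² + 192q − 54793 = 0.
Discriminant: 192² + 4·54793 = 36864 + 219172 = 256036; √256036 = 506.
q = (−192 + 506)/2 = 157, and p = q + 192 = 349.
Check: 157 · 349 = 54793.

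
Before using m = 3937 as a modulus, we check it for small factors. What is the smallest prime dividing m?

3937 is odd.
Digit sum 22, not divisible by 3.
Ends in 7: not divisible by 5.
7: 3937 = 7·562 + 3
11: 3937 = 11·357 + 10
13: 3937 = 13·302 + 11
17: 3937 = 17·231 + 10
19: 3937 = 19·207 + 4
23: 3937 = 23·171 + 4
29: 3937 = 29·135 + 22
31: 3937 = 31·127

31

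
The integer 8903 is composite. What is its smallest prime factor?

8903 is odd.
Digit sum 20, not divisible by 3.
Ends in 3: not divisible by 5.
7: 8903 = 7·1271 + 6
11: 8903 = 11·809 + 4
13: 8903 = 13·684 + 11
17: 8903 = 17·523 + 12
19: 8903 = 19·468 + 11
23: 8903 = 23·387 + 2
29: 8903 = 29·307

29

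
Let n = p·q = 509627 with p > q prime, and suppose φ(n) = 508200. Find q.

701

φ(n) = (p−1)(q−1) = n − (p+q) + 1, so p + q = 509627 − 508200 + 1 = 1428.
p and q are the roots of t² − 1428t + 509627 = 0.
Discriminant: 1428² − 4·509627 = 2039184 − 2038508 = 676; √676 = 26.
q = (1428 − 26)/2 = 701, p = (1428 + 26)/2 = 727.
Check: 701 · 727 = 509627.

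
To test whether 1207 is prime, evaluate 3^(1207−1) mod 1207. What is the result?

202

3^1 ≡ 3 (mod 1207)
3^2 ≡ 3^2 = 9 ≡ 9 (mod 1207)
3^4 ≡ 9^2 = 81 ≡ 81 (mod 1207)
3^8 ≡ 81^2 = 6561 ≡ 526 (mod 1207)
3^16 ≡ 526^2 = 276676 ≡ 273 (mod 1207)
3^32 ≡ 273^2 = 74529 ≡ 902 (mod 1207)
3^64 ≡ 902^2 = 813604 ≡ 86 (mod 1207)
3^128 ≡ 86^2 = 7396 ≡ 154 (mod 1207)
3^256 ≡ 154^2 = 23716 ≡ 783 (mod 1207)
3^512 ≡ 783^2 = 613089 ≡ 1140 (mod 1207)
3^1024 ≡ 1140^2 = 1299600 ≡ 868 (mod 1207)
1206 = 1024 + 128 + 32 + 16 + 4 + 2 in binary powers of 2.
So 3^1206 ≡ 868 · 154 · 902 · 273 · 81 · 9 ≡ 202 (mod 1207).
Since 202 ≠ 1, base 3 is a Fermat witness: 1207 is composite.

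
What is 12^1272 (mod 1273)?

210

12^1 ≡ 12 (mod 1273)
12^2 ≡ 12^2 = 144 ≡ 144 (mod 1273)
12^4 ≡ 144^2 = 20736 ≡ 368 (mod 1273)
12^8 ≡ 368^2 = 135424 ≡ 486 (mod 1273)
12^16 ≡ 486^2 = 236196 ≡ 691 (mod 1273)
12^32 ≡ 691^2 = 477481 ≡ 106 (mod 1273)
12^64 ≡ 106^2 = 11236 ≡ 1052 (mod 1273)
12^128 ≡ 1052^2 = 1106704 ≡ 467 (mod 1273)
12^256 ≡ 467^2 = 218089 ≡ 406 (mod 1273)
12^512 ≡ 406^2 = 164836 ≡ 619 (mod 1273)
12^1024 ≡ 619^2 = 383161 ≡ 1261 (mod 1273)
1272 = 1024 + 128 + 64 + 32 + 16 + 8 in binary powers of 2.
So 12^1272 ≡ 1261 · 467 · 1052 · 106 · 691 · 486 ≡ 210 (mod 1273).
Since 210 ≠ 1, base 12 is a Fermat witness: 1273 is composite.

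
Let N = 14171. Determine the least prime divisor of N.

14171 is odd.
Digit sum 14, not divisible by 3.
Ends in 1: not divisible by 5.
7: 14171 = 7·2024 + 3
11: 14171 = 11·1288 + 3
13: 14171 = 13·1090 + 1
17: 14171 = 17·833 + 10
19: 14171 = 19·745 + 16
23: 14171 = 23·616 + 3
29: 14171 = 29·488 + 19
31: 14171 = 31·457 + 4
37: 14171 = 37·383

37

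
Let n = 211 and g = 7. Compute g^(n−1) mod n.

7^1 ≡ 7 (mod 211)
7^2 ≡ 7^2 = 49 ≡ 49 (mod 211)
7^4 ≡ 49^2 = 2401 ≡ 80 (mod 211)
7^8 ≡ 80^2 = 6400 ≡ 70 (mod 211)
7^16 ≡ 70^2 = 4900 ≡ 47 (mod 211)
7^32 ≡ 47^2 = 2209 ≡ 99 (mod 211)
7^64 ≡ 99^2 = 9801 ≡ 95 (mod 211)
7^128 ≡ 95^2 = 9025 ≡ 163 (mod 211)
210 = 128 + 64 + 16 + 2 in binary powers of 2.
So 7^210 ≡ 163 · 95 · 47 · 49 ≡ 1 (mod 211).
Since the result is 1, base 7 gives no evidence that 211 is composite.

1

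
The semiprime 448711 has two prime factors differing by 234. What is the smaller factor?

Since p = q + 234, we have 448711 = q(q + 234), so q² + 234q − 448711 = 0.
Discriminant: 234² + 4·448711 = 54756 + 1794844 = 1849600; √1849600 = 1360.
q = (−234 + 1360)/2 = 563, and p = q + 234 = 797.
Check: 563 · 797 = 448711.

563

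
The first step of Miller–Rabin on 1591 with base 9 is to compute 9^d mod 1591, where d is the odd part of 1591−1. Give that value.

322

1591 − 1 = 1590 = 2^1 · 795, so d = 795.
9^1 ≡ 9 (mod 1591)
9^2 ≡ 9^2 = 81 ≡ 81 (mod 1591)
9^4 ≡ 81^2 = 6561 ≡ 197 (mod 1591)
9^8 ≡ 197^2 = 38809 ≡ 625 (mod 1591)
9^16 ≡ 625^2 = 390625 ≡ 830 (mod 1591)
9^32 ≡ 830^2 = 688900 ≡ 1588 (mod 1591)
9^64 ≡ 1588^2 = 2521744 ≡ 9 (mod 1591)
9^128 ≡ 9^2 = 81 ≡ 81 (mod 1591)
9^256 ≡ 81^2 = 6561 ≡ 197 (mod 1591)
9^512 ≡ 197^2 = 38809 ≡ 625 (mod 1591)
795 = 512 + 256 + 16 + 8 + 2 + 1 in binary powers of 2.
So 9^795 ≡ 625 · 197 · 830 · 625 · 81 · 9 ≡ 322 (mod 1591).
Squaring chain: 322; never reaches −1, so base 9 is a Miller–Rabin witness that 1591 is composite.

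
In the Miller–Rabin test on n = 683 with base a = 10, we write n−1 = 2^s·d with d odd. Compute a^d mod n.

683 − 1 = 682 = 2^1 · 341, so d = 341.
10^1 ≡ 10 (mod 683)
10^2 ≡ 10^2 = 100 ≡ 100 (mod 683)
10^4 ≡ 100^2 = 10000 ≡ 438 (mod 683)
10^8 ≡ 438^2 = 191844 ≡ 604 (mod 683)
10^16 ≡ 604^2 = 364816 ≡ 94 (mod 683)
10^32 ≡ 94^2 = 8836 ≡ 640 (mod 683)
10^64 ≡ 640^2 = 409600 ≡ 483 (mod 683)
10^128 ≡ 483^2 = 233289 ≡ 386 (mod 683)
10^256 ≡ 386^2 = 148996 ≡ 102 (mod 683)
341 = 256 + 64 + 16 + 4 + 1 in binary powers of 2.
So 10^341 ≡ 102 · 483 · 94 · 438 · 10 ≡ 1 (mod 683).
Since 10^d ≡ 1 (mod 683), base 10 does not prove 683 composite.

1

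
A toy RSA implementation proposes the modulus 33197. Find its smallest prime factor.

33197 is odd.
Digit sum 23, not divisible by 3.
Ends in 7: not divisible by 5.
7: 33197 = 7·4742 + 3
11: 33197 = 11·3017 + 10
13: 33197 = 13·2553 + 8
17: 33197 = 17·1952 + 13
19: 33197 = 19·1747 + 4
23: 33197 = 23·1443 + 8
29: 33197 = 29·1144 + 21
31: 33197 = 31·1070 + 27
37: 33197 = 37·897 + 8
41: 33197 = 41·809 + 28
43: 33197 = 43·772 + 1
47: 33197 = 47·706 + 15
53: 33197 = 53·626 + 19
59: 33197 = 59·562 + 39
61: 33197 = 61·544 + 13
67: 33197 = 67·495 + 32
71: 33197 = 71·467 + 40
73: 33197 = 73·454 + 55
79: 33197 = 79·420 + 17
83: 33197 = 83·399 + 80
89: 33197 = 89·373

89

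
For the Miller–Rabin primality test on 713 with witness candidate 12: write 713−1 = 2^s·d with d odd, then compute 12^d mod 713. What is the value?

713 − 1 = 712 = 2^3 · 89, so d = 89.
12^1 ≡ 12 (mod 713)
12^2 ≡ 12^2 = 144 ≡ 144 (mod 713)
12^4 ≡ 144^2 = 20736 ≡ 59 (mod 713)
12^8 ≡ 59^2 = 3481 ≡ 629 (mod 713)
12^16 ≡ 629^2 = 395641 ≡ 639 (mod 713)
12^32 ≡ 639^2 = 408321 ≡ 485 (mod 713)
12^64 ≡ 485^2 = 235225 ≡ 648 (mod 713)
89 = 64 + 16 + 8 + 1 in binary powers of 2.
So 12^89 ≡ 648 · 639 · 629 · 12 ≡ 633 (mod 713).
Squaring chain: 633 → 696 → 289; never reaches −1, so base 12 is a Miller–Rabin witness that 713 is composite.

633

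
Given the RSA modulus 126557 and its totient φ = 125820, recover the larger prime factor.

φ(n) = (p−1)(q−1) = n − (p+q) + 1, so p + q = 126557 − 125820 + 1 = 738.
p and q are the roots of t² − 738t + 126557 = 0.
Discriminant: 738² − 4·126557 = 544644 − 506228 = 38416; √38416 = 196.
q = (738 − 196)/2 = 271, p = (738 + 196)/2 = 467.
Check: 271 · 467 = 126557.

467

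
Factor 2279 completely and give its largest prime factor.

53

2279 = 43 · 53
53 is prime.
So 2279 = 43 · 53; the largest prime factor is 53.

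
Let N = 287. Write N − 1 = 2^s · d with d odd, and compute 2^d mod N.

172

287 − 1 = 286 = 2^1 · 143, so d = 143.
2^1 ≡ 2 (mod 287)
2^2 ≡ 2^2 = 4 ≡ 4 (mod 287)
2^4 ≡ 4^2 = 16 ≡ 16 (mod 287)
2^8 ≡ 16^2 = 256 ≡ 256 (mod 287)
2^16 ≡ 256^2 = 65536 ≡ 100 (mod 287)
2^32 ≡ 100^2 = 10000 ≡ 242 (mod 287)
2^64 ≡ 242^2 = 58564 ≡ 16 (mod 287)
2^128 ≡ 16^2 = 256 ≡ 256 (mod 287)
143 = 128 + 8 + 4 + 2 + 1 in binary powers of 2.
So 2^143 ≡ 256 · 256 · 16 · 4 · 2 ≡ 172 (mod 287).
Squaring chain: 172; never reaches −1, so base 2 is a Miller–Rabin witness that 287 is composite.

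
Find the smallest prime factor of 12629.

73

12629 is odd.
Digit sum 20, not divisible by 3.
Ends in 9: not divisible by 5.
7: 12629 = 7·1804 + 1
11: 12629 = 11·1148 + 1
13: 12629 = 13·971 + 6
17: 12629 = 17·742 + 15
19: 12629 = 19·664 + 13
23: 12629 = 23·549 + 2
29: 12629 = 29·435 + 14
31: 12629 = 31·407 + 12
37: 12629 = 37·341 + 12
41: 12629 = 41·308 + 1
43: 12629 = 43·293 + 30
47: 12629 = 47·268 + 33
53: 12629 = 53·238 + 15
59: 12629 = 59·214 + 3
61: 12629 = 61·207 + 2
67: 12629 = 67·188 + 33
71: 12629 = 71·177 + 62
73: 12629 = 73·173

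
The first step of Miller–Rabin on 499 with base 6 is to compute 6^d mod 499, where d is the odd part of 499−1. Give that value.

499 − 1 = 498 = 2^1 · 249, so d = 249.
6^1 ≡ 6 (mod 499)
6^2 ≡ 6^2 = 36 ≡ 36 (mod 499)
6^4 ≡ 36^2 = 1296 ≡ 298 (mod 499)
6^8 ≡ 298^2 = 88804 ≡ 481 (mod 499)
6^16 ≡ 481^2 = 231361 ≡ 324 (mod 499)
6^32 ≡ 324^2 = 104976 ≡ 186 (mod 499)
6^64 ≡ 186^2 = 34596 ≡ 165 (mod 499)
6^128 ≡ 165^2 = 27225 ≡ 279 (mod 499)
249 = 128 + 64 + 32 + 16 + 8 + 1 in binary powers of 2.
So 6^249 ≡ 279 · 165 · 186 · 324 · 481 · 6 ≡ 1 (mod 499).
Since 6^d ≡ 1 (mod 499), base 6 does not prove 499 composite.

1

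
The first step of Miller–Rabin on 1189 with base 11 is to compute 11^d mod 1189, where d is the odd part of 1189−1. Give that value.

1189 − 1 = 1188 = 2^2 · 297, so d = 297.
11^1 ≡ 11 (mod 1189)
11^2 ≡ 11^2 = 121 ≡ 121 (mod 1189)
11^4 ≡ 121^2 = 14641 ≡ 373 (mod 1189)
11^8 ≡ 373^2 = 139129 ≡ 16 (mod 1189)
11^16 ≡ 16^2 = 256 ≡ 256 (mod 1189)
11^32 ≡ 256^2 = 65536 ≡ 141 (mod 1189)
11^64 ≡ 141^2 = 19881 ≡ 857 (mod 1189)
11^128 ≡ 857^2 = 734449 ≡ 836 (mod 1189)
11^256 ≡ 836^2 = 698896 ≡ 953 (mod 1189)
297 = 256 + 32 + 8 + 1 in binary powers of 2.
So 11^297 ≡ 953 · 141 · 16 · 11 ≡ 438 (mod 1189).
Squaring chain: 438 → 415; never reaches −1, so base 11 is a Miller–Rabin witness that 1189 is composite.

438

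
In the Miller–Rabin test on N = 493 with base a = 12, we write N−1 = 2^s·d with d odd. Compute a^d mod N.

493 − 1 = 492 = 2^2 · 123, so d = 123.
12^1 ≡ 12 (mod 493)
12^2 ≡ 12^2 = 144 ≡ 144 (mod 493)
12^4 ≡ 144^2 = 20736 ≡ 30 (mod 493)
12^8 ≡ 30^2 = 900 ≡ 407 (mod 493)
12^16 ≡ 407^2 = 165649 ≡ 1 (mod 493)
12^32 ≡ 1^2 = 1 ≡ 1 (mod 493)
12^64 ≡ 1^2 = 1 ≡ 1 (mod 493)
123 = 64 + 32 + 16 + 8 + 2 + 1 in binary powers of 2.
So 12^123 ≡ 1 · 1 · 1 · 407 · 144 · 12 ≡ 278 (mod 493).
Squaring chain: 278 → 376; never reaches −1, so base 12 is a Miller–Rabin witness that 493 is composite.

278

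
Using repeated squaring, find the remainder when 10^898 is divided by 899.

71

10^1 ≡ 10 (mod 899)
10^2 ≡ 10^2 = 100 ≡ 100 (mod 899)
10^4 ≡ 100^2 = 10000 ≡ 111 (mod 899)
10^8 ≡ 111^2 = 12321 ≡ 634 (mod 899)
10^16 ≡ 634^2 = 401956 ≡ 103 (mod 899)
10^32 ≡ 103^2 = 10609 ≡ 720 (mod 899)
10^64 ≡ 720^2 = 518400 ≡ 576 (mod 899)
10^128 ≡ 576^2 = 331776 ≡ 45 (mod 899)
10^256 ≡ 45^2 = 2025 ≡ 227 (mod 899)
10^512 ≡ 227^2 = 51529 ≡ 286 (mod 899)
898 = 512 + 256 + 128 + 2 in binary powers of 2.
So 10^898 ≡ 286 · 227 · 45 · 100 ≡ 71 (mod 899).
Since 71 ≠ 1, base 10 is a Fermat witness: 899 is composite.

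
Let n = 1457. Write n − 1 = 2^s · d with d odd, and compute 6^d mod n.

1277

1457 − 1 = 1456 = 2^4 · 91, so d = 91.
6^1 ≡ 6 (mod 1457)
6^2 ≡ 6^2 = 36 ≡ 36 (mod 1457)
6^4 ≡ 36^2 = 1296 ≡ 1296 (mod 1457)
6^8 ≡ 1296^2 = 1679616 ≡ 1152 (mod 1457)
6^16 ≡ 1152^2 = 1327104 ≡ 1234 (mod 1457)
6^32 ≡ 1234^2 = 1522756 ≡ 191 (mod 1457)
6^64 ≡ 191^2 = 36481 ≡ 56 (mod 1457)
91 = 64 + 16 + 8 + 2 + 1 in binary powers of 2.
So 6^91 ≡ 56 · 1234 · 1152 · 36 · 6 ≡ 1277 (mod 1457).
Squaring chain: 1277 → 346 → 242 → 284; never reaches −1, so base 6 is a Miller–Rabin witness that 1457 is composite.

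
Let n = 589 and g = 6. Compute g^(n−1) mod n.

311

6^1 ≡ 6 (mod 589)
6^2 ≡ 6^2 = 36 ≡ 36 (mod 589)
6^4 ≡ 36^2 = 1296 ≡ 118 (mod 589)
6^8 ≡ 118^2 = 13924 ≡ 377 (mod 589)
6^16 ≡ 377^2 = 142129 ≡ 180 (mod 589)
6^32 ≡ 180^2 = 32400 ≡ 5 (mod 589)
6^64 ≡ 5^2 = 25 ≡ 25 (mod 589)
6^128 ≡ 25^2 = 625 ≡ 36 (mod 589)
6^256 ≡ 36^2 = 1296 ≡ 118 (mod 589)
6^512 ≡ 118^2 = 13924 ≡ 377 (mod 589)
588 = 512 + 64 + 8 + 4 in binary powers of 2.
So 6^588 ≡ 377 · 25 · 377 · 118 ≡ 311 (mod 589).
Since 311 ≠ 1, base 6 is a Fermat witness: 589 is composite.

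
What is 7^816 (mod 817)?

7^1 ≡ 7 (mod 817)
7^2 ≡ 7^2 = 49 ≡ 49 (mod 817)
7^4 ≡ 49^2 = 2401 ≡ 767 (mod 817)
7^8 ≡ 767^2 = 588289 ≡ 49 (mod 817)
7^16 ≡ 49^2 = 2401 ≡ 767 (mod 817)
7^32 ≡ 767^2 = 588289 ≡ 49 (mod 817)
7^64 ≡ 49^2 = 2401 ≡ 767 (mod 817)
7^128 ≡ 767^2 = 588289 ≡ 49 (mod 817)
7^256 ≡ 49^2 = 2401 ≡ 767 (mod 817)
7^512 ≡ 767^2 = 588289 ≡ 49 (mod 817)
816 = 512 + 256 + 32 + 16 in binary powers of 2.
So 7^816 ≡ 49 · 767 · 49 · 767 ≡ 1 (mod 817).
Since the result is 1, base 7 gives no evidence that 817 is composite.

1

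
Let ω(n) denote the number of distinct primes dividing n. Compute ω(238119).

5

238119 = 3 · 79373
79373 = 7 · 11339
11339 = 17 · 667
667 = 23 · 29
238119 = 3 · 7 · 17 · 23 · 29, which has 5 distinct prime factors.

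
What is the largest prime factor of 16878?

16878 = 2 · 8439
8439 = 3 · 2813
2813 = 29 · 97
97 is prime.
So 16878 = 2 · 3 · 29 · 97; the largest prime factor is 97.

97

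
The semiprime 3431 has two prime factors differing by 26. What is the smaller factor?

47

Since p = q + 26, we have 3431 = q(q + 26), so q² + 26q − 3431 = 0.
Discriminant: 26² + 4·3431 = 676 + 13724 = 14400; √14400 = 120.
q = (−26 + 120)/2 = 47, and p = q + 26 = 73.
Check: 47 · 73 = 3431.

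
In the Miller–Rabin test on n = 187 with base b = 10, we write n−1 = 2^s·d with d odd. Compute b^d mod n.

187 − 1 = 186 = 2^1 · 93, so d = 93.
10^1 ≡ 10 (mod 187)
10^2 ≡ 10^2 = 100 ≡ 100 (mod 187)
10^4 ≡ 100^2 = 10000 ≡ 89 (mod 187)
10^8 ≡ 89^2 = 7921 ≡ 67 (mod 187)
10^16 ≡ 67^2 = 4489 ≡ 1 (mod 187)
10^32 ≡ 1^2 = 1 ≡ 1 (mod 187)
10^64 ≡ 1^2 = 1 ≡ 1 (mod 187)
93 = 64 + 16 + 8 + 4 + 1 in binary powers of 2.
So 10^93 ≡ 1 · 1 · 67 · 89 · 10 ≡ 164 (mod 187).
Squaring chain: 164; never reaches −1, so base 10 is a Miller–Rabin witness that 187 is composite.

164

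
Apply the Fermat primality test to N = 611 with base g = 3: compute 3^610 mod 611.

3^1 ≡ 3 (mod 611)
3^2 ≡ 3^2 = 9 ≡ 9 (mod 611)
3^4 ≡ 9^2 = 81 ≡ 81 (mod 611)
3^8 ≡ 81^2 = 6561 ≡ 451 (mod 611)
3^16 ≡ 451^2 = 203401 ≡ 549 (mod 611)
3^32 ≡ 549^2 = 301401 ≡ 178 (mod 611)
3^64 ≡ 178^2 = 31684 ≡ 523 (mod 611)
3^128 ≡ 523^2 = 273529 ≡ 412 (mod 611)
3^256 ≡ 412^2 = 169744 ≡ 497 (mod 611)
3^512 ≡ 497^2 = 247009 ≡ 165 (mod 611)
610 = 512 + 64 + 32 + 2 in binary powers of 2.
So 3^610 ≡ 165 · 523 · 178 · 9 ≡ 341 (mod 611).
Since 341 ≠ 1, base 3 is a Fermat witness: 611 is composite.

341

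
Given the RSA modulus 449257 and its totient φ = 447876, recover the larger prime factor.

859

φ(n) = (p−1)(q−1) = n − (p+q) + 1, so p + q = 449257 − 447876 + 1 = 1382.
p and q are the roots of t² − 1382t + 449257 = 0.
Discriminant: 1382² − 4·449257 = 1909924 − 1797028 = 112896; √112896 = 336.
q = (1382 − 336)/2 = 523, p = (1382 + 336)/2 = 859.
Check: 523 · 859 = 449257.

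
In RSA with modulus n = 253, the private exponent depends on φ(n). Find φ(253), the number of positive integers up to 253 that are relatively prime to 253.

220

Factor: 253 = 11 · 23.
φ(253) = (11−1) · (23−1) = 10 · 22 = 220.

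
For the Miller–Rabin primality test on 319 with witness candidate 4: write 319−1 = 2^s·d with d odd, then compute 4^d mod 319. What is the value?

319 − 1 = 318 = 2^1 · 159, so d = 159.
4^1 ≡ 4 (mod 319)
4^2 ≡ 4^2 = 16 ≡ 16 (mod 319)
4^4 ≡ 16^2 = 256 ≡ 256 (mod 319)
4^8 ≡ 256^2 = 65536 ≡ 141 (mod 319)
4^16 ≡ 141^2 = 19881 ≡ 103 (mod 319)
4^32 ≡ 103^2 = 10609 ≡ 82 (mod 319)
4^64 ≡ 82^2 = 6724 ≡ 25 (mod 319)
4^128 ≡ 25^2 = 625 ≡ 306 (mod 319)
159 = 128 + 16 + 8 + 4 + 2 + 1 in binary powers of 2.
So 4^159 ≡ 306 · 103 · 141 · 256 · 16 · 4 ≡ 212 (mod 319).
Squaring chain: 212; never reaches −1, so base 4 is a Miller–Rabin witness that 319 is composite.

212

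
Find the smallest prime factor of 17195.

5

17195 is odd.
Digit sum 23, not divisible by 3.
Ends in 5: divisible by 5.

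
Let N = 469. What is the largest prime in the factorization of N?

67

469 = 7 · 67
67 is prime.
So 469 = 7 · 67; the largest prime factor is 67.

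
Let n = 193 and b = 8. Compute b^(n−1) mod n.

1

8^1 ≡ 8 (mod 193)
8^2 ≡ 8^2 = 64 ≡ 64 (mod 193)
8^4 ≡ 64^2 = 4096 ≡ 43 (mod 193)
8^8 ≡ 43^2 = 1849 ≡ 112 (mod 193)
8^16 ≡ 112^2 = 12544 ≡ 192 (mod 193)
8^32 ≡ 192^2 = 36864 ≡ 1 (mod 193)
8^64 ≡ 1^2 = 1 ≡ 1 (mod 193)
8^128 ≡ 1^2 = 1 ≡ 1 (mod 193)
192 = 128 + 64 in binary powers of 2.
So 8^192 ≡ 1 · 1 ≡ 1 (mod 193).
Since the result is 1, base 8 gives no evidence that 193 is composite.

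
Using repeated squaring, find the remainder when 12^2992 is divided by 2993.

12^1 ≡ 12 (mod 2993)
12^2 ≡ 12^2 = 144 ≡ 144 (mod 2993)
12^4 ≡ 144^2 = 20736 ≡ 2778 (mod 2993)
12^8 ≡ 2778^2 = 7717284 ≡ 1330 (mod 2993)
12^16 ≡ 1330^2 = 1768900 ≡ 37 (mod 2993)
12^32 ≡ 37^2 = 1369 ≡ 1369 (mod 2993)
12^64 ≡ 1369^2 = 1874161 ≡ 543 (mod 2993)
12^128 ≡ 543^2 = 294849 ≡ 1535 (mod 2993)
12^256 ≡ 1535^2 = 2356225 ≡ 734 (mod 2993)
12^512 ≡ 734^2 = 538756 ≡ 16 (mod 2993)
12^1024 ≡ 16^2 = 256 ≡ 256 (mod 2993)
12^2048 ≡ 256^2 = 65536 ≡ 2683 (mod 2993)
2992 = 2048 + 512 + 256 + 128 + 32 + 16 in binary powers of 2.
So 12^2992 ≡ 2683 · 16 · 734 · 1535 · 1369 · 37 ≡ 1902 (mod 2993).
Since 1902 ≠ 1, base 12 is a Fermat witness: 2993 is composite.

1902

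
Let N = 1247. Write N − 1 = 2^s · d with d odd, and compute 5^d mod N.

695

1247 − 1 = 1246 = 2^1 · 623, so d = 623.
5^1 ≡ 5 (mod 1247)
5^2 ≡ 5^2 = 25 ≡ 25 (mod 1247)
5^4 ≡ 25^2 = 625 ≡ 625 (mod 1247)
5^8 ≡ 625^2 = 390625 ≡ 314 (mod 1247)
5^16 ≡ 314^2 = 98596 ≡ 83 (mod 1247)
5^32 ≡ 83^2 = 6889 ≡ 654 (mod 1247)
5^64 ≡ 654^2 = 427716 ≡ 1242 (mod 1247)
5^128 ≡ 1242^2 = 1542564 ≡ 25 (mod 1247)
5^256 ≡ 25^2 = 625 ≡ 625 (mod 1247)
5^512 ≡ 625^2 = 390625 ≡ 314 (mod 1247)
623 = 512 + 64 + 32 + 8 + 4 + 2 + 1 in binary powers of 2.
So 5^623 ≡ 314 · 1242 · 654 · 314 · 625 · 25 · 5 ≡ 695 (mod 1247).
Squaring chain: 695; never reaches −1, so base 5 is a Miller–Rabin witness that 1247 is composite.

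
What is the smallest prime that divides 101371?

101371 is odd.
Digit sum 13, not divisible by 3.
Ends in 1: not divisible by 5.
7: 101371 = 7·14481 + 4
11: 101371 = 11·9215 + 6
13: 101371 = 13·7797 + 10
17: 101371 = 17·5963

17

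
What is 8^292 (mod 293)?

1

8^1 ≡ 8 (mod 293)
8^2 ≡ 8^2 = 64 ≡ 64 (mod 293)
8^4 ≡ 64^2 = 4096 ≡ 287 (mod 293)
8^8 ≡ 287^2 = 82369 ≡ 36 (mod 293)
8^16 ≡ 36^2 = 1296 ≡ 124 (mod 293)
8^32 ≡ 124^2 = 15376 ≡ 140 (mod 293)
8^64 ≡ 140^2 = 19600 ≡ 262 (mod 293)
8^128 ≡ 262^2 = 68644 ≡ 82 (mod 293)
8^256 ≡ 82^2 = 6724 ≡ 278 (mod 293)
292 = 256 + 32 + 4 in binary powers of 2.
So 8^292 ≡ 278 · 140 · 287 ≡ 1 (mod 293).
Since the result is 1, base 8 gives no evidence that 293 is composite.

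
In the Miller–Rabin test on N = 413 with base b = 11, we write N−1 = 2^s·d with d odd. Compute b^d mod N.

165

413 − 1 = 412 = 2^2 · 103, so d = 103.
11^1 ≡ 11 (mod 413)
11^2 ≡ 11^2 = 121 ≡ 121 (mod 413)
11^4 ≡ 121^2 = 14641 ≡ 186 (mod 413)
11^8 ≡ 186^2 = 34596 ≡ 317 (mod 413)
11^16 ≡ 317^2 = 100489 ≡ 130 (mod 413)
11^32 ≡ 130^2 = 16900 ≡ 380 (mod 413)
11^64 ≡ 380^2 = 144400 ≡ 263 (mod 413)
103 = 64 + 32 + 4 + 2 + 1 in binary powers of 2.
So 11^103 ≡ 263 · 380 · 186 · 121 · 11 ≡ 165 (mod 413).
Squaring chain: 165 → 380; never reaches −1, so base 11 is a Miller–Rabin witness that 413 is composite.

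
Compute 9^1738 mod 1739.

9^1 ≡ 9 (mod 1739)
9^2 ≡ 9^2 = 81 ≡ 81 (mod 1739)
9^4 ≡ 81^2 = 6561 ≡ 1344 (mod 1739)
9^8 ≡ 1344^2 = 1806336 ≡ 1254 (mod 1739)
9^16 ≡ 1254^2 = 1572516 ≡ 460 (mod 1739)
9^32 ≡ 460^2 = 211600 ≡ 1181 (mod 1739)
9^64 ≡ 1181^2 = 1394761 ≡ 83 (mod 1739)
9^128 ≡ 83^2 = 6889 ≡ 1672 (mod 1739)
9^256 ≡ 1672^2 = 2795584 ≡ 1011 (mod 1739)
9^512 ≡ 1011^2 = 1022121 ≡ 1328 (mod 1739)
9^1024 ≡ 1328^2 = 1763584 ≡ 238 (mod 1739)
1738 = 1024 + 512 + 128 + 64 + 8 + 2 in binary powers of 2.
So 9^1738 ≡ 238 · 1328 · 1672 · 83 · 1254 · 81 ≡ 638 (mod 1739).
Since 638 ≠ 1, base 9 is a Fermat witness: 1739 is composite.

638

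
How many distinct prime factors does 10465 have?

10465 = 5 · 2093
2093 = 7 · 299
299 = 13 · 23
10465 = 5 · 7 · 13 · 23, which has 4 distinct prime factors.

4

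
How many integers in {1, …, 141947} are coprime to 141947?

Factor: 141947 = 13 · 61 · 179.
φ(141947) = (13−1) · (61−1) · (179−1) = 12 · 60 · 178 = 128160.

128160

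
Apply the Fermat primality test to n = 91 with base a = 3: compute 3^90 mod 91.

3^1 ≡ 3 (mod 91)
3^2 ≡ 3^2 = 9 ≡ 9 (mod 91)
3^4 ≡ 9^2 = 81 ≡ 81 (mod 91)
3^8 ≡ 81^2 = 6561 ≡ 9 (mod 91)
3^16 ≡ 9^2 = 81 ≡ 81 (mod 91)
3^32 ≡ 81^2 = 6561 ≡ 9 (mod 91)
3^64 ≡ 9^2 = 81 ≡ 81 (mod 91)
90 = 64 + 16 + 8 + 2 in binary powers of 2.
So 3^90 ≡ 81 · 81 · 9 · 9 ≡ 1 (mod 91).
Since the result is 1, base 3 gives no evidence that 91 is composite.

1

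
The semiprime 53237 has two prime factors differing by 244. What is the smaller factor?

139

Since p = q + 244, we have 53237 = q(q + 244), so q² + 244q − 53237 = 0.
Discriminant: 244² + 4·53237 = 59536 + 212948 = 272484; √272484 = 522.
q = (−244 + 522)/2 = 139, and p = q + 244 = 383.
Check: 139 · 383 = 53237.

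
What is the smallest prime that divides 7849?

47

7849 is odd.
Digit sum 28, not divisible by 3.
Ends in 9: not divisible by 5.
7: 7849 = 7·1121 + 2
11: 7849 = 11·713 + 6
13: 7849 = 13·603 + 10
17: 7849 = 17·461 + 12
19: 7849 = 19·413 + 2
23: 7849 = 23·341 + 6
29: 7849 = 29·270 + 19
31: 7849 = 31·253 + 6
37: 7849 = 37·212 + 5
41: 7849 = 41·191 + 18
43: 7849 = 43·182 + 23
47: 7849 = 47·167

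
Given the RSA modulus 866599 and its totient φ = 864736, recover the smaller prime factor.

φ(n) = (p−1)(q−1) = n − (p+q) + 1, so p + q = 866599 − 864736 + 1 = 1864.
p and q are the roots of t² − 1864t + 866599 = 0.
Discriminant: 1864² − 4·866599 = 3474496 − 3466396 = 8100; √8100 = 90.
q = (1864 − 90)/2 = 887, p = (1864 + 90)/2 = 977.
Check: 887 · 977 = 866599.

887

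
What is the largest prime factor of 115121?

83

115121 = 19 · 6059
6059 = 73 · 83
83 is prime.
So 115121 = 19 · 73 · 83; the largest prime factor is 83.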